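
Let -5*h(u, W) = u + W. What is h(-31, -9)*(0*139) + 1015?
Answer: 1015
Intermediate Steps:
h(u, W) = -W/5 - u/5 (h(u, W) = -(u + W)/5 = -(W + u)/5 = -W/5 - u/5)
h(-31, -9)*(0*139) + 1015 = (-⅕*(-9) - ⅕*(-31))*(0*139) + 1015 = (9/5 + 31/5)*0 + 1015 = 8*0 + 1015 = 0 + 1015 = 1015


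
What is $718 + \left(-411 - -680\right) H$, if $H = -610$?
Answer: $-163372$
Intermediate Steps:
$718 + \left(-411 - -680\right) H = 718 + \left(-411 - -680\right) \left(-610\right) = 718 + \left(-411 + 680\right) \left(-610\right) = 718 + 269 \left(-610\right) = 718 - 164090 = -163372$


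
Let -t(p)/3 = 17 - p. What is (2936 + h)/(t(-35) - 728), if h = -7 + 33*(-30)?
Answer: -1939/884 ≈ -2.1934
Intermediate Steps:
t(p) = -51 + 3*p (t(p) = -3*(17 - p) = -51 + 3*p)
h = -997 (h = -7 - 990 = -997)
(2936 + h)/(t(-35) - 728) = (2936 - 997)/((-51 + 3*(-35)) - 728) = 1939/((-51 - 105) - 728) = 1939/(-156 - 728) = 1939/(-884) = 1939*(-1/884) = -1939/884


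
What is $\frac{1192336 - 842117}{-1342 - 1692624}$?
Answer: $- \frac{350219}{1693966} \approx -0.20674$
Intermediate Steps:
$\frac{1192336 - 842117}{-1342 - 1692624} = \frac{350219}{-1342 - 1692624} = \frac{350219}{-1693966} = 350219 \left(- \frac{1}{1693966}\right) = - \frac{350219}{1693966}$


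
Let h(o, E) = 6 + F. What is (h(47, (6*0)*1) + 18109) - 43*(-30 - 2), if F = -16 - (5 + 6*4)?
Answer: 19446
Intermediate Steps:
F = -45 (F = -16 - (5 + 24) = -16 - 1*29 = -16 - 29 = -45)
h(o, E) = -39 (h(o, E) = 6 - 45 = -39)
(h(47, (6*0)*1) + 18109) - 43*(-30 - 2) = (-39 + 18109) - 43*(-30 - 2) = 18070 - 43*(-32) = 18070 + 1376 = 19446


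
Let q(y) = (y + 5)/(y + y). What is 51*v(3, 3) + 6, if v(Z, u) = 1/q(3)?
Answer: 177/4 ≈ 44.250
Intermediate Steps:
q(y) = (5 + y)/(2*y) (q(y) = (5 + y)/((2*y)) = (5 + y)*(1/(2*y)) = (5 + y)/(2*y))
v(Z, u) = ¾ (v(Z, u) = 1/((½)*(5 + 3)/3) = 1/((½)*(⅓)*8) = 1/(4/3) = ¾)
51*v(3, 3) + 6 = 51*(¾) + 6 = 153/4 + 6 = 177/4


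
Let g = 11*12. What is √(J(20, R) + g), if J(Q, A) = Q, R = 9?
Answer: 2*√38 ≈ 12.329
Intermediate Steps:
g = 132
√(J(20, R) + g) = √(20 + 132) = √152 = 2*√38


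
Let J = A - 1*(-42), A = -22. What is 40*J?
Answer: 800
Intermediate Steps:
J = 20 (J = -22 - 1*(-42) = -22 + 42 = 20)
40*J = 40*20 = 800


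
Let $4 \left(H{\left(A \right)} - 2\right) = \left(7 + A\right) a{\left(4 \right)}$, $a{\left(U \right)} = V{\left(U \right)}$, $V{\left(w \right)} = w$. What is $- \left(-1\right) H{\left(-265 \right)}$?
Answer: $-256$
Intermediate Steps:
$a{\left(U \right)} = U$
$H{\left(A \right)} = 9 + A$ ($H{\left(A \right)} = 2 + \frac{\left(7 + A\right) 4}{4} = 2 + \frac{28 + 4 A}{4} = 2 + \left(7 + A\right) = 9 + A$)
$- \left(-1\right) H{\left(-265 \right)} = - \left(-1\right) \left(9 - 265\right) = - \left(-1\right) \left(-256\right) = \left(-1\right) 256 = -256$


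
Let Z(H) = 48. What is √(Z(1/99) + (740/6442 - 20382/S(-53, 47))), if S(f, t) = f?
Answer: 8*√197024823977/170713 ≈ 20.801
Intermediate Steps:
√(Z(1/99) + (740/6442 - 20382/S(-53, 47))) = √(48 + (740/6442 - 20382/(-53))) = √(48 + (740*(1/6442) - 20382*(-1/53))) = √(48 + (370/3221 + 20382/53)) = √(48 + 65670032/170713) = √(73864256/170713) = 8*√197024823977/170713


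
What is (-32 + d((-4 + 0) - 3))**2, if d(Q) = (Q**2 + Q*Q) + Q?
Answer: 3481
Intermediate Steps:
d(Q) = Q + 2*Q**2 (d(Q) = (Q**2 + Q**2) + Q = 2*Q**2 + Q = Q + 2*Q**2)
(-32 + d((-4 + 0) - 3))**2 = (-32 + ((-4 + 0) - 3)*(1 + 2*((-4 + 0) - 3)))**2 = (-32 + (-4 - 3)*(1 + 2*(-4 - 3)))**2 = (-32 - 7*(1 + 2*(-7)))**2 = (-32 - 7*(1 - 14))**2 = (-32 - 7*(-13))**2 = (-32 + 91)**2 = 59**2 = 3481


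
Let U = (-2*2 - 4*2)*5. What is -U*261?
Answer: 15660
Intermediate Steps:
U = -60 (U = (-4 - 8)*5 = -12*5 = -60)
-U*261 = -(-60)*261 = -1*(-15660) = 15660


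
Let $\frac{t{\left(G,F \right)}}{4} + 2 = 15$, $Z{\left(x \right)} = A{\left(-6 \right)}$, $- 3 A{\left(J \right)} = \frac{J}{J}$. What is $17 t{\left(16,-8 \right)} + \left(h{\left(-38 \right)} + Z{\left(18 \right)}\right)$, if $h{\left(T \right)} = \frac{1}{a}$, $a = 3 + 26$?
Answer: $\frac{76882}{87} \approx 883.7$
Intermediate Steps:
$A{\left(J \right)} = - \frac{1}{3}$ ($A{\left(J \right)} = - \frac{J \frac{1}{J}}{3} = \left(- \frac{1}{3}\right) 1 = - \frac{1}{3}$)
$Z{\left(x \right)} = - \frac{1}{3}$
$a = 29$
$h{\left(T \right)} = \frac{1}{29}$
$t{\left(G,F \right)} = 52$ ($t{\left(G,F \right)} = -8 + 4 \cdot 15 = -8 + 60 = 52$)
$17 t{\left(16,-8 \right)} + \left(h{\left(-38 \right)} + Z{\left(18 \right)}\right) = 17 \cdot 52 + \left(\frac{1}{29} - \frac{1}{3}\right) = 884 - \frac{26}{87} = \frac{76882}{87}$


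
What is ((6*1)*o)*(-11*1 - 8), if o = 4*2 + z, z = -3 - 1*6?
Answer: 114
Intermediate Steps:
z = -9 (z = -3 - 6 = -9)
o = -1 (o = 4*2 - 9 = 8 - 9 = -1)
((6*1)*o)*(-11*1 - 8) = ((6*1)*(-1))*(-11*1 - 8) = (6*(-1))*(-11 - 8) = -6*(-19) = 114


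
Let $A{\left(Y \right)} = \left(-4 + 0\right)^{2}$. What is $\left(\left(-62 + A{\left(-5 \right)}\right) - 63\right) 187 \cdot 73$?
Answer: $-1487959$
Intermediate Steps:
$A{\left(Y \right)} = 16$ ($A{\left(Y \right)} = \left(-4\right)^{2} = 16$)
$\left(\left(-62 + A{\left(-5 \right)}\right) - 63\right) 187 \cdot 73 = \left(\left(-62 + 16\right) - 63\right) 187 \cdot 73 = \left(-46 - 63\right) 187 \cdot 73 = \left(-109\right) 187 \cdot 73 = \left(-20383\right) 73 = -1487959$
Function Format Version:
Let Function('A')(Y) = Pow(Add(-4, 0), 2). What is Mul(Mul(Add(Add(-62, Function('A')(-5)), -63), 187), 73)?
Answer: -1487959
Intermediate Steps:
Function('A')(Y) = 16 (Function('A')(Y) = Pow(-4, 2) = 16)
Mul(Mul(Add(Add(-62, Function('A')(-5)), -63), 187), 73) = Mul(Mul(Add(Add(-62, 16), -63), 187), 73) = Mul(Mul(Add(-46, -63), 187), 73) = Mul(Mul(-109, 187), 73) = Mul(-20383, 73) = -1487959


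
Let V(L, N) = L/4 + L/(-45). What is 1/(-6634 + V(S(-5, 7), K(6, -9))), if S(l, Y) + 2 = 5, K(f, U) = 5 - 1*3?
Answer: -60/397999 ≈ -0.00015075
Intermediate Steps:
K(f, U) = 2 (K(f, U) = 5 - 3 = 2)
S(l, Y) = 3 (S(l, Y) = -2 + 5 = 3)
V(L, N) = 41*L/180 (V(L, N) = L*(1/4) + L*(-1/45) = L/4 - L/45 = 41*L/180)
1/(-6634 + V(S(-5, 7), K(6, -9))) = 1/(-6634 + (41/180)*3) = 1/(-6634 + 41/60) = 1/(-397999/60) = -60/397999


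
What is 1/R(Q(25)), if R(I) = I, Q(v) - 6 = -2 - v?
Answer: -1/21 ≈ -0.047619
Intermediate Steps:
Q(v) = 4 - v (Q(v) = 6 + (-2 - v) = 4 - v)
1/R(Q(25)) = 1/(4 - 1*25) = 1/(4 - 25) = 1/(-21) = -1/21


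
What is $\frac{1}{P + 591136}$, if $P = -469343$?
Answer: $\frac{1}{121793} \approx 8.2107 \cdot 10^{-6}$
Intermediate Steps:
$\frac{1}{P + 591136} = \frac{1}{-469343 + 591136} = \frac{1}{121793}$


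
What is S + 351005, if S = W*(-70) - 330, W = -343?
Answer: 374685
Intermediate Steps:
S = 23680 (S = -343*(-70) - 330 = 24010 - 330 = 23680)
S + 351005 = 23680 + 351005 = 374685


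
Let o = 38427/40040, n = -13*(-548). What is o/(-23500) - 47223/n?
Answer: -65731188423/9916060000 ≈ -6.6288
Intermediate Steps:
n = 7124
o = 38427/40040 (o = 38427*(1/40040) = 38427/40040 ≈ 0.95971)
o/(-23500) - 47223/n = (38427/40040)/(-23500) - 47223/7124 = (38427/40040)*(-1/23500) - 47223*1/7124 = -38427/940940000 - 47223/7124 = -65731188423/9916060000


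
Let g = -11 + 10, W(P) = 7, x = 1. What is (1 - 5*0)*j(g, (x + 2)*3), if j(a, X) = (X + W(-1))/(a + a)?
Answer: -8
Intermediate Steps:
g = -1
j(a, X) = (7 + X)/(2*a) (j(a, X) = (X + 7)/(a + a) = (7 + X)/((2*a)) = (7 + X)*(1/(2*a)) = (7 + X)/(2*a))
(1 - 5*0)*j(g, (x + 2)*3) = (1 - 5*0)*((½)*(7 + (1 + 2)*3)/(-1)) = (1 + 0)*((½)*(-1)*(7 + 3*3)) = 1*((½)*(-1)*(7 + 9)) = 1*((½)*(-1)*16) = 1*(-8) = -8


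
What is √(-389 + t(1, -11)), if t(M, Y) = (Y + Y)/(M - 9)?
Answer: I*√1545/2 ≈ 19.653*I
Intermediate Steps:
t(M, Y) = 2*Y/(-9 + M) (t(M, Y) = (2*Y)/(-9 + M) = 2*Y/(-9 + M))
√(-389 + t(1, -11)) = √(-389 + 2*(-11)/(-9 + 1)) = √(-389 + 2*(-11)/(-8)) = √(-389 + 2*(-11)*(-⅛)) = √(-389 + 11/4) = √(-1545/4) = I*√1545/2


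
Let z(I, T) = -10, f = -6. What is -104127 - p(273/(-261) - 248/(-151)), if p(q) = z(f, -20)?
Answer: -104117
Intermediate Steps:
p(q) = -10
-104127 - p(273/(-261) - 248/(-151)) = -104127 - 1*(-10) = -104127 + 10 = -104117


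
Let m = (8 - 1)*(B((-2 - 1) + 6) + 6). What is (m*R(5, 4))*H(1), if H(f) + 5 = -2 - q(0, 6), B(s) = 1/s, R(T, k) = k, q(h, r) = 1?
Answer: -4256/3 ≈ -1418.7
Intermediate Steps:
H(f) = -8 (H(f) = -5 + (-2 - 1*1) = -5 + (-2 - 1) = -5 - 3 = -8)
m = 133/3 (m = (8 - 1)*(1/((-2 - 1) + 6) + 6) = 7*(1/(-3 + 6) + 6) = 7*(1/3 + 6) = 7*(⅓ + 6) = 7*(19/3) = 133/3 ≈ 44.333)
(m*R(5, 4))*H(1) = ((133/3)*4)*(-8) = (532/3)*(-8) = -4256/3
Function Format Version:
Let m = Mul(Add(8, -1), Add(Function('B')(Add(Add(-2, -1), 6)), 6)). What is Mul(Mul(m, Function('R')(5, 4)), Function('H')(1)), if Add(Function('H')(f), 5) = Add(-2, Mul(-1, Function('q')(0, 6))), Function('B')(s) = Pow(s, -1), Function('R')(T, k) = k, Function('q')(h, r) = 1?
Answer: Rational(-4256, 3) ≈ -1418.7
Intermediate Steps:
Function('H')(f) = -8 (Function('H')(f) = Add(-5, Add(-2, Mul(-1, 1))) = Add(-5, Add(-2, -1)) = Add(-5, -3) = -8)
m = Rational(133, 3) (m = Mul(Add(8, -1), Add(Pow(Add(Add(-2, -1), 6), -1), 6)) = Mul(7, Add(Pow(Add(-3, 6), -1), 6)) = Mul(7, Add(Pow(3, -1), 6)) = Mul(7, Add(Rational(1, 3), 6)) = Mul(7, Rational(19, 3)) = Rational(133, 3) ≈ 44.333)
Mul(Mul(m, Function('R')(5, 4)), Function('H')(1)) = Mul(Mul(Rational(133, 3), 4), -8) = Mul(Rational(532, 3), -8) = Rational(-4256, 3)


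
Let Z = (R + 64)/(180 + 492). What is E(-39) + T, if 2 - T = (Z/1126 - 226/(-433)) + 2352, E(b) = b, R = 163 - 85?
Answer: -391450291511/163819488 ≈ -2389.5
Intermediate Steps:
R = 78
Z = 71/336 (Z = (78 + 64)/(180 + 492) = 142/672 = 142*(1/672) = 71/336 ≈ 0.21131)
T = -385061331479/163819488 (T = 2 - (((71/336)/1126 - 226/(-433)) + 2352) = 2 - (((71/336)*(1/1126) - 226*(-1/433)) + 2352) = 2 - ((71/378336 + 226/433) + 2352) = 2 - (85534679/163819488 + 2352) = 2 - 1*385388970455/163819488 = 2 - 385388970455/163819488 = -385061331479/163819488 ≈ -2350.5)
E(-39) + T = -39 - 385061331479/163819488 = -391450291511/163819488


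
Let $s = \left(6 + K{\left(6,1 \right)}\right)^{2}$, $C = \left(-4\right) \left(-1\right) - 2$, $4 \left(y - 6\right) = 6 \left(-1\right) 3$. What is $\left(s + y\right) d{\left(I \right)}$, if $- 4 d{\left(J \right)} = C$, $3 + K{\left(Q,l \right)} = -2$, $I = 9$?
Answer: $- \frac{5}{4} \approx -1.25$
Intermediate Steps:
$K{\left(Q,l \right)} = -5$ ($K{\left(Q,l \right)} = -3 - 2 = -5$)
$y = \frac{3}{2}$ ($y = 6 + \frac{6 \left(-1\right) 3}{4} = 6 + \frac{\left(-6\right) 3}{4} = 6 + \frac{1}{4} \left(-18\right) = 6 - \frac{9}{2} = \frac{3}{2} \approx 1.5$)
$C = 2$ ($C = 4 - 2 = 2$)
$s = 1$ ($s = \left(6 - 5\right)^{2} = 1^{2} = 1$)
$d{\left(J \right)} = - \frac{1}{2}$ ($d{\left(J \right)} = \left(- \frac{1}{4}\right) 2 = - \frac{1}{2}$)
$\left(s + y\right) d{\left(I \right)} = \left(1 + \frac{3}{2}\right) \left(- \frac{1}{2}\right) = \frac{5}{2} \left(- \frac{1}{2}\right) = - \frac{5}{4}$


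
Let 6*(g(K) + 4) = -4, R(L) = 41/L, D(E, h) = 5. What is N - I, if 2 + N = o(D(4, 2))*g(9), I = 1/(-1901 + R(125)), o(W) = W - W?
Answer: -475043/237584 ≈ -1.9995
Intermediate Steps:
g(K) = -14/3 (g(K) = -4 + (1/6)*(-4) = -4 - 2/3 = -14/3)
o(W) = 0
I = -125/237584 (I = 1/(-1901 + 41/125) = 1/(-237584/125) = -125/237584 ≈ -0.00052613)
N = -2 (N = -2 + 0*(-14/3) = -2 + 0 = -2)
N - I = -2 - 1*(-125/237584) = -2 + 125/237584 = -475043/237584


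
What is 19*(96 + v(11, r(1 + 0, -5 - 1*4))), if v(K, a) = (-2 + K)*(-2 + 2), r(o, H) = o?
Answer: 1824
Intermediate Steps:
v(K, a) = 0 (v(K, a) = (-2 + K)*0 = 0)
19*(96 + v(11, r(1 + 0, -5 - 1*4))) = 19*(96 + 0) = 19*96 = 1824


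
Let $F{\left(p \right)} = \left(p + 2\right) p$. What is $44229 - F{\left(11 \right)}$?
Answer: $44086$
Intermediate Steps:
$F{\left(p \right)} = p \left(2 + p\right)$ ($F{\left(p \right)} = \left(2 + p\right) p = p \left(2 + p\right)$)
$44229 - F{\left(11 \right)} = 44229 - 11 \left(2 + 11\right) = 44229 - 11 \cdot 13 = 44229 - 143 = 44086$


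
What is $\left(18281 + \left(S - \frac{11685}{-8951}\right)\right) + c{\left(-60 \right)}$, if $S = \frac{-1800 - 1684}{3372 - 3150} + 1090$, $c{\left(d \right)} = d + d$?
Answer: $\frac{19112747204}{993561} \approx 19237.0$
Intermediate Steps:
$c{\left(d \right)} = 2 d$
$S = \frac{119248}{111}$ ($S = - \frac{3484}{222} + 1090 = \left(-3484\right) \frac{1}{222} + 1090 = - \frac{1742}{111} + 1090 = \frac{119248}{111} \approx 1074.3$)
$\left(18281 + \left(S - \frac{11685}{-8951}\right)\right) + c{\left(-60 \right)} = \left(18281 + \left(\frac{119248}{111} - \frac{11685}{-8951}\right)\right) + 2 \left(-60\right) = \left(18281 + \left(\frac{119248}{111} - 11685 \left(- \frac{1}{8951}\right)\right)\right) - 120 = \left(18281 + \left(\frac{119248}{111} - - \frac{11685}{8951}\right)\right) - 120 = \left(18281 + \left(\frac{119248}{111} + \frac{11685}{8951}\right)\right) - 120 = \left(18281 + \frac{1068685883}{993561}\right) - 120 = \frac{19231974524}{993561} - 120 = \frac{19112747204}{993561}$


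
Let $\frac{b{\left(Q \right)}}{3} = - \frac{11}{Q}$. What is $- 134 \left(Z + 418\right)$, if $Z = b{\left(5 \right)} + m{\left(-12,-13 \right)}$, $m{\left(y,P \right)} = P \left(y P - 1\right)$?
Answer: $\frac{1074412}{5} \approx 2.1488 \cdot 10^{5}$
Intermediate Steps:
$m{\left(y,P \right)} = P \left(-1 + P y\right)$ ($m{\left(y,P \right)} = P \left(P y - 1\right) = P \left(-1 + P y\right)$)
$b{\left(Q \right)} = - \frac{33}{Q}$ ($b{\left(Q \right)} = 3 \left(- \frac{11}{Q}\right) = - \frac{33}{Q}$)
$Z = - \frac{10108}{5}$ ($Z = - \frac{33}{5} - 13 \left(-1 - -156\right) = \left(-33\right) \frac{1}{5} - 13 \left(-1 + 156\right) = - \frac{33}{5} - 2015 = - \frac{10108}{5} \approx -2021.6$)
$- 134 \left(Z + 418\right) = - 134 \left(- \frac{10108}{5} + 418\right) = \left(-134\right) \left(- \frac{8018}{5}\right) = \frac{1074412}{5}$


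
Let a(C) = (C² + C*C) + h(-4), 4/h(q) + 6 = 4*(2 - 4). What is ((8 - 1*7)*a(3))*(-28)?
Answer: -496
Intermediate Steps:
h(q) = -2/7 (h(q) = 4/(-6 + 4*(2 - 4)) = 4/(-6 + 4*(-2)) = 4/(-6 - 8) = 4/(-14) = 4*(-1/14) = -2/7)
a(C) = -2/7 + 2*C² (a(C) = (C² + C*C) - 2/7 = (C² + C²) - 2/7 = 2*C² - 2/7 = -2/7 + 2*C²)
((8 - 1*7)*a(3))*(-28) = ((8 - 1*7)*(-2/7 + 2*3²))*(-28) = ((8 - 7)*(-2/7 + 2*9))*(-28) = (1*(-2/7 + 18))*(-28) = (1*(124/7))*(-28) = (124/7)*(-28) = -496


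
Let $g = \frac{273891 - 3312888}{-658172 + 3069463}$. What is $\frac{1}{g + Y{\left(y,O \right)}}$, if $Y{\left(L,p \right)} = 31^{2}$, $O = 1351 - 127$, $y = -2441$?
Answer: $\frac{2411291}{2314211654} \approx 0.0010419$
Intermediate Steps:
$g = - \frac{3038997}{2411291} \approx -1.2603$
$O = 1224$ ($O = 1351 - 127 = 1224$)
$Y{\left(L,p \right)} = 961$
$\frac{1}{g + Y{\left(y,O \right)}} = \frac{1}{- \frac{3038997}{2411291} + 961} = \frac{1}{\frac{2314211654}{2411291}} = \frac{2411291}{2314211654}$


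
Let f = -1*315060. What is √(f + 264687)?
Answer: 3*I*√5597 ≈ 224.44*I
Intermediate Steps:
f = -315060
√(f + 264687) = √(-315060 + 264687) = √(-50373) = 3*I*√5597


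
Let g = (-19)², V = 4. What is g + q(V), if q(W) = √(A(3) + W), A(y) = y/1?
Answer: 361 + √7 ≈ 363.65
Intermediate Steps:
A(y) = y (A(y) = y*1 = y)
q(W) = √(3 + W)
g = 361
g + q(V) = 361 + √(3 + 4) = 361 + √7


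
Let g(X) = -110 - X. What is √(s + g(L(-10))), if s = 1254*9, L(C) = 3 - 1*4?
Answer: √11177 ≈ 105.72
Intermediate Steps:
L(C) = -1 (L(C) = 3 - 4 = -1)
s = 11286
√(s + g(L(-10))) = √(11286 + (-110 - 1*(-1))) = √(11286 + (-110 + 1)) = √(11286 - 109) = √11177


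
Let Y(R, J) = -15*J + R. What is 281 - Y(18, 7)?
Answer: 368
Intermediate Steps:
Y(R, J) = R - 15*J
281 - Y(18, 7) = 281 - (18 - 15*7) = 281 - (18 - 105) = 281 - 1*(-87) = 281 + 87 = 368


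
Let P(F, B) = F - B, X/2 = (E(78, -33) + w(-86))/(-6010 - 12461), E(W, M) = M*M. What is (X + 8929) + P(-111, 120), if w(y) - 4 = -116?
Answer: 160658804/18471 ≈ 8697.9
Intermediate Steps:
w(y) = -112 (w(y) = 4 - 116 = -112)
E(W, M) = M²
X = -1954/18471 (X = 2*(((-33)² - 112)/(-6010 - 12461)) = 2*((1089 - 112)/(-18471)) = 2*(977*(-1/18471)) = 2*(-977/18471) = -1954/18471 ≈ -0.10579)
(X + 8929) + P(-111, 120) = (-1954/18471 + 8929) + (-111 - 1*120) = 164925605/18471 + (-111 - 120) = 164925605/18471 - 231 = 160658804/18471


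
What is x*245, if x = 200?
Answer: 49000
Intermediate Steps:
x*245 = 200*245 = 49000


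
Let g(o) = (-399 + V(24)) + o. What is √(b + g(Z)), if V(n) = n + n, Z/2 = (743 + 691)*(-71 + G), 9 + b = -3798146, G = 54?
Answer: I*√3847262 ≈ 1961.4*I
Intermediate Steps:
b = -3798155 (b = -9 - 3798146 = -3798155)
Z = -48756 (Z = 2*((743 + 691)*(-71 + 54)) = 2*(1434*(-17)) = 2*(-24378) = -48756)
V(n) = 2*n
g(o) = -351 + o (g(o) = (-399 + 2*24) + o = (-399 + 48) + o = -351 + o)
√(b + g(Z)) = √(-3798155 + (-351 - 48756)) = √(-3798155 - 49107) = √(-3847262) = I*√3847262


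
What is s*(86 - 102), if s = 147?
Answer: -2352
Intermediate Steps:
s*(86 - 102) = 147*(86 - 102) = 147*(-16) = -2352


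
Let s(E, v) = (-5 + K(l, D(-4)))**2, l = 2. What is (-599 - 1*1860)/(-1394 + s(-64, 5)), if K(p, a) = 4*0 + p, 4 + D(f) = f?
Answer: 2459/1385 ≈ 1.7755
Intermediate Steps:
D(f) = -4 + f
K(p, a) = p (K(p, a) = 0 + p = p)
s(E, v) = 9 (s(E, v) = (-5 + 2)**2 = (-3)**2 = 9)
(-599 - 1*1860)/(-1394 + s(-64, 5)) = (-599 - 1*1860)/(-1394 + 9) = (-599 - 1860)/(-1385) = -2459*(-1/1385) = 2459/1385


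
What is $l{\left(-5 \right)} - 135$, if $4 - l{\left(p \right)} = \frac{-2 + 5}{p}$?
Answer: $- \frac{652}{5} \approx -130.4$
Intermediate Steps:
$l{\left(p \right)} = 4 - \frac{3}{p}$ ($l{\left(p \right)} = 4 - \frac{-2 + 5}{p} = 4 - \frac{3}{p}$)
$l{\left(-5 \right)} - 135 = \left(4 - \frac{3}{-5}\right) - 135 = \left(4 - - \frac{3}{5}\right) - 135 = \left(4 + \frac{3}{5}\right) - 135 = \frac{23}{5} - 135 = - \frac{652}{5}$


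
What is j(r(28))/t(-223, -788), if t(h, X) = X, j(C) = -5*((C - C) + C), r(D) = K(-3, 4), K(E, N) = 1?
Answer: 5/788 ≈ 0.0063452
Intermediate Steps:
r(D) = 1
j(C) = -5*C (j(C) = -5*(0 + C) = -5*C)
j(r(28))/t(-223, -788) = -5*1/(-788) = -5*(-1/788) = 5/788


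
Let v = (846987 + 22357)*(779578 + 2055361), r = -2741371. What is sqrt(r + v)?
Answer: sqrt(2464534468645) ≈ 1.5699e+6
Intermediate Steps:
v = 2464537210016 (v = 869344*2834939 = 2464537210016)
sqrt(r + v) = sqrt(-2741371 + 2464537210016) = sqrt(2464534468645)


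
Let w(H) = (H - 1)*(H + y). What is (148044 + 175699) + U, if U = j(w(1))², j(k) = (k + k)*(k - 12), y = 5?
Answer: 323743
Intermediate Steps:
w(H) = (-1 + H)*(5 + H) (w(H) = (H - 1)*(H + 5) = (-1 + H)*(5 + H))
j(k) = 2*k*(-12 + k) (j(k) = (2*k)*(-12 + k) = 2*k*(-12 + k))
U = 0 (U = (2*(-5 + 1² + 4*1)*(-12 + (-5 + 1² + 4*1)))² = (2*(-5 + 1 + 4)*(-12 + (-5 + 1 + 4)))² = (2*0*(-12 + 0))² = (2*0*(-12))² = 0² = 0)
(148044 + 175699) + U = (148044 + 175699) + 0 = 323743 + 0 = 323743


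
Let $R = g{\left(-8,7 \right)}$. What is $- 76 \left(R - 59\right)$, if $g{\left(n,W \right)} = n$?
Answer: $5092$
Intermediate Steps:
$R = -8$
$- 76 \left(R - 59\right) = - 76 \left(-8 - 59\right) = \left(-76\right) \left(-67\right) = 5092$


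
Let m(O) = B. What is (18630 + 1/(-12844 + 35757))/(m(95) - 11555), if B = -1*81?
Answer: -426869191/266615668 ≈ -1.6011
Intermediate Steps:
B = -81
m(O) = -81
(18630 + 1/(-12844 + 35757))/(m(95) - 11555) = (18630 + 1/(-12844 + 35757))/(-81 - 11555) = (18630 + 1/22913)/(-11636) = (18630 + 1/22913)*(-1/11636) = (426869191/22913)*(-1/11636) = -426869191/266615668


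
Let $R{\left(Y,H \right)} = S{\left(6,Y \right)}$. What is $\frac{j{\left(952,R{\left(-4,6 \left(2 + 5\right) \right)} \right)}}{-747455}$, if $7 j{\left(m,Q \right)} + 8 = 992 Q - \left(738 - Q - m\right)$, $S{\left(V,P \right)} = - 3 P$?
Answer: $- \frac{12122}{5232185} \approx -0.0023168$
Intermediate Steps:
$R{\left(Y,H \right)} = - 3 Y$
$j{\left(m,Q \right)} = - \frac{746}{7} + \frac{m}{7} + \frac{993 Q}{7}$ ($j{\left(m,Q \right)} = - \frac{8}{7} + \frac{992 Q - \left(738 - Q - m\right)}{7} = - \frac{8}{7} + \frac{992 Q + \left(-738 + Q + m\right)}{7} = - \frac{8}{7} + \frac{-738 + m + 993 Q}{7} = - \frac{8}{7} + \left(- \frac{738}{7} + \frac{m}{7} + \frac{993 Q}{7}\right) = - \frac{746}{7} + \frac{m}{7} + \frac{993 Q}{7}$)
$\frac{j{\left(952,R{\left(-4,6 \left(2 + 5\right) \right)} \right)}}{-747455} = \frac{- \frac{746}{7} + \frac{1}{7} \cdot 952 + \frac{993 \left(\left(-3\right) \left(-4\right)\right)}{7}}{-747455} = \left(- \frac{746}{7} + 136 + \frac{993}{7} \cdot 12\right) \left(- \frac{1}{747455}\right) = \left(- \frac{746}{7} + 136 + \frac{11916}{7}\right) \left(- \frac{1}{747455}\right) = \frac{12122}{7} \left(- \frac{1}{747455}\right) = - \frac{12122}{5232185}$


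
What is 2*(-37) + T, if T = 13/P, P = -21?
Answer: -1567/21 ≈ -74.619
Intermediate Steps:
T = -13/21 (T = 13/(-21) = 13*(-1/21) = -13/21 ≈ -0.61905)
2*(-37) + T = 2*(-37) - 13/21 = -74 - 13/21 = -1567/21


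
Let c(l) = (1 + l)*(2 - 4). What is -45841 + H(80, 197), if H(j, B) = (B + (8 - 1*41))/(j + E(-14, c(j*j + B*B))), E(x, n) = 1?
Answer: -3712957/81 ≈ -45839.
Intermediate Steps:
c(l) = -2 - 2*l (c(l) = (1 + l)*(-2) = -2 - 2*l)
H(j, B) = (-33 + B)/(1 + j) (H(j, B) = (B + (8 - 1*41))/(j + 1) = (B + (8 - 41))/(1 + j) = (B - 33)/(1 + j) = (-33 + B)/(1 + j))
-45841 + H(80, 197) = -45841 + (-33 + 197)/(1 + 80) = -45841 + 164/81 = -3712957/81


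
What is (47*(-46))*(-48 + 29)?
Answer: 41078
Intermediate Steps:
(47*(-46))*(-48 + 29) = -2162*(-19) = 41078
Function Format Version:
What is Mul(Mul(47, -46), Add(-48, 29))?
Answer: 41078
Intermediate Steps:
Mul(Mul(47, -46), Add(-48, 29)) = Mul(-2162, -19) = 41078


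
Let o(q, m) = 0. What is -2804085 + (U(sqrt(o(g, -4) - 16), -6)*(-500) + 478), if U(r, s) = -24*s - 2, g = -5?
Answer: -2874607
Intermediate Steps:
U(r, s) = -2 - 24*s
-2804085 + (U(sqrt(o(g, -4) - 16), -6)*(-500) + 478) = -2804085 + ((-2 - 24*(-6))*(-500) + 478) = -2804085 + ((-2 + 144)*(-500) + 478) = -2804085 + (142*(-500) + 478) = -2804085 + (-71000 + 478) = -2804085 - 70522 = -2874607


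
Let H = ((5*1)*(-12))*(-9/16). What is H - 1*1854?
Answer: -7281/4 ≈ -1820.3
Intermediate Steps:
H = 135/4 (H = (5*(-12))*(-9*1/16) = -60*(-9/16) = 135/4 ≈ 33.750)
H - 1*1854 = 135/4 - 1*1854 = 135/4 - 1854 = -7281/4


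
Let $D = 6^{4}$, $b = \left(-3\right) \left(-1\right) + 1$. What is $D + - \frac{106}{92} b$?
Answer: $\frac{29702}{23} \approx 1291.4$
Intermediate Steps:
$b = 4$ ($b = 3 + 1 = 4$)
$D = 1296$
$D + - \frac{106}{92} b = 1296 + - \frac{106}{92} \cdot 4 = 1296 + \left(-106\right) \frac{1}{92} \cdot 4 = 1296 - \frac{106}{23} = \frac{29702}{23}$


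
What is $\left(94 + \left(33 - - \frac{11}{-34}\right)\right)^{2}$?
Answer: $\frac{18550249}{1156} \approx 16047.0$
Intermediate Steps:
$\left(94 + \left(33 - - \frac{11}{-34}\right)\right)^{2} = \left(94 + \left(33 - \left(-11\right) \left(- \frac{1}{34}\right)\right)\right)^{2} = \left(94 + \left(33 - \frac{11}{34}\right)\right)^{2} = \left(94 + \frac{1111}{34}\right)^{2} = \left(\frac{4307}{34}\right)^{2} = \frac{18550249}{1156}$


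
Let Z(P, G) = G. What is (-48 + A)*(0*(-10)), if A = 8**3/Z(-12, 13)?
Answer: 0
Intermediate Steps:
A = 512/13 (A = 8**3/13 = 512*(1/13) = 512/13 ≈ 39.385)
(-48 + A)*(0*(-10)) = (-48 + 512/13)*(0*(-10)) = -112/13*0 = 0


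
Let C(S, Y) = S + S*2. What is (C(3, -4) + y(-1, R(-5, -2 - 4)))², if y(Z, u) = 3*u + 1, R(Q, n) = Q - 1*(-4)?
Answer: 49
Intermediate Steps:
R(Q, n) = 4 + Q (R(Q, n) = Q + 4 = 4 + Q)
C(S, Y) = 3*S (C(S, Y) = S + 2*S = 3*S)
y(Z, u) = 1 + 3*u
(C(3, -4) + y(-1, R(-5, -2 - 4)))² = (3*3 + (1 + 3*(4 - 5)))² = (9 + (1 + 3*(-1)))² = (9 + (1 - 3))² = (9 - 2)² = 7² = 49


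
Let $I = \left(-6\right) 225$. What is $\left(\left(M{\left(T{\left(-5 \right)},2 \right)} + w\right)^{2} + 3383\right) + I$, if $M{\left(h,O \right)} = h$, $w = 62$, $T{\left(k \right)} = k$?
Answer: $5282$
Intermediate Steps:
$I = -1350$
$\left(\left(M{\left(T{\left(-5 \right)},2 \right)} + w\right)^{2} + 3383\right) + I = \left(\left(-5 + 62\right)^{2} + 3383\right) - 1350 = \left(57^{2} + 3383\right) - 1350 = \left(3249 + 3383\right) - 1350 = 6632 - 1350 = 5282$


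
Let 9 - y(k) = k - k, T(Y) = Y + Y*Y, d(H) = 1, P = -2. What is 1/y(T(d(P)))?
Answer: 1/9 ≈ 0.11111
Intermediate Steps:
T(Y) = Y + Y**2
y(k) = 9 (y(k) = 9 - (k - k) = 9 - 1*0 = 9 + 0 = 9)
1/y(T(d(P))) = 1/9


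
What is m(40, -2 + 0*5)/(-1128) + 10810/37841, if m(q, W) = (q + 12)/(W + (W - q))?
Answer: 134622413/469531128 ≈ 0.28672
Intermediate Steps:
m(q, W) = (12 + q)/(-q + 2*W)
m(40, -2 + 0*5)/(-1128) + 10810/37841 = ((12 + 40)/(-1*40 + 2*(-2 + 0*5)))/(-1128) + 10810/37841 = (52/(-40 + 2*(-2 + 0)))*(-1/1128) + 10810*(1/37841) = (52/(-40 + 2*(-2)))*(-1/1128) + 10810/37841 = (52/(-40 - 4))*(-1/1128) + 10810/37841 = (52/(-44))*(-1/1128) + 10810/37841 = -1/44*52*(-1/1128) + 10810/37841 = -13/11*(-1/1128) + 10810/37841 = 13/12408 + 10810/37841 = 134622413/469531128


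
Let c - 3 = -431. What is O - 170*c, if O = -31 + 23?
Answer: 72752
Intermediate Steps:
c = -428 (c = 3 - 431 = -428)
O = -8
O - 170*c = -8 - 170*(-428) = -8 + 72760 = 72752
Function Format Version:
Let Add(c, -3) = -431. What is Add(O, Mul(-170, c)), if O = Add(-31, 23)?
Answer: 72752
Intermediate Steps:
c = -428 (c = Add(3, -431) = -428)
O = -8
Add(O, Mul(-170, c)) = Add(-8, Mul(-170, -428)) = Add(-8, 72760) = 72752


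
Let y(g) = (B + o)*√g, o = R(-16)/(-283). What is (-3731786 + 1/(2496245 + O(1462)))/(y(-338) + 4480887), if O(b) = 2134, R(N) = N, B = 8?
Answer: -1115297323887071487206033/1339176813783400745453313 + 2005280264863986440*I*√2/103013601060261595804101 ≈ -0.83282 + 2.7529e-5*I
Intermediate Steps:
o = 16/283 (o = -16/(-283) = -16*(-1/283) = 16/283 ≈ 0.056537)
y(g) = 2280*√g/283 (y(g) = (8 + 16/283)*√g = 2280*√g/283)
(-3731786 + 1/(2496245 + O(1462)))/(y(-338) + 4480887) = (-3731786 + 1/(2496245 + 2134))/(2280*√(-338)/283 + 4480887) = (-3731786 + 1/2498379)/(2280*(13*I*√2)/283 + 4480887) = (-3731786 + 1/2498379)/(29640*I*√2/283 + 4480887) = -9323415774893/(2498379*(4480887 + 29640*I*√2/283))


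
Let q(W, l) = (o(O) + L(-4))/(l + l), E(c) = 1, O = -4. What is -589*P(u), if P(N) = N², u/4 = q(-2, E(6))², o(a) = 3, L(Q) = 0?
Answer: -47709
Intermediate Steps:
q(W, l) = 3/(2*l) (q(W, l) = (3 + 0)/(l + l) = 3/((2*l)) = 3*(1/(2*l)) = 3/(2*l))
u = 9 (u = 4*((3/2)/1)² = 4*((3/2)*1)² = 4*(3/2)² = 4*(9/4) = 9)
-589*P(u) = -589*9² = -589*81 = -47709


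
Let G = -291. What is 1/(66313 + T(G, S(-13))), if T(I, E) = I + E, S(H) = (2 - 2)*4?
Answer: 1/66022 ≈ 1.5146e-5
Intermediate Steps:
S(H) = 0 (S(H) = 0*4 = 0)
T(I, E) = E + I
1/(66313 + T(G, S(-13))) = 1/(66313 + (0 - 291)) = 1/(66313 - 291) = 1/66022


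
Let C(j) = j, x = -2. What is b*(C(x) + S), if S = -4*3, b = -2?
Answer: 28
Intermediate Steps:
S = -12
b*(C(x) + S) = -2*(-2 - 12) = -2*(-14) = 28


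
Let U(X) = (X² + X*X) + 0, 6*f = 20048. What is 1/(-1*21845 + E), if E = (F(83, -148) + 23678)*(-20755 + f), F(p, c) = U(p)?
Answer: -3/1956804431 ≈ -1.5331e-9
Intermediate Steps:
f = 10024/3 (f = (⅙)*20048 = 10024/3 ≈ 3341.3)
U(X) = 2*X² (U(X) = (X² + X²) + 0 = 2*X² + 0 = 2*X²)
F(p, c) = 2*p²
E = -1956738896/3 (E = (2*83² + 23678)*(-20755 + 10024/3) = (2*6889 + 23678)*(-52241/3) = (13778 + 23678)*(-52241/3) = 37456*(-52241/3) = -1956738896/3 ≈ -6.5225e+8)
1/(-1*21845 + E) = 1/(-1*21845 - 1956738896/3) = 1/(-21845 - 1956738896/3) = 1/(-1956804431/3) = -3/1956804431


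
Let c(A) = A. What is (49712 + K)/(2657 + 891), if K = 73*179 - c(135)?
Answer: 15661/887 ≈ 17.656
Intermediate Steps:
K = 12932 (K = 73*179 - 1*135 = 13067 - 135 = 12932)
(49712 + K)/(2657 + 891) = (49712 + 12932)/(2657 + 891) = 62644/3548 = 62644*(1/3548) = 15661/887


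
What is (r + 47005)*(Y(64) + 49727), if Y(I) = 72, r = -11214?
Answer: 1782356009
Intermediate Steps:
(r + 47005)*(Y(64) + 49727) = (-11214 + 47005)*(72 + 49727) = 35791*49799 = 1782356009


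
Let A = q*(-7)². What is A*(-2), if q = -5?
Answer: 490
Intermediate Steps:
A = -245 (A = -5*(-7)² = -5*49 = -245)
A*(-2) = -245*(-2) = 490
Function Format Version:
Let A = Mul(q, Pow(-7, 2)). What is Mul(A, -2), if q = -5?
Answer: 490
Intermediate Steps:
A = -245 (A = Mul(-5, Pow(-7, 2)) = Mul(-5, 49) = -245)
Mul(A, -2) = Mul(-245, -2) = 490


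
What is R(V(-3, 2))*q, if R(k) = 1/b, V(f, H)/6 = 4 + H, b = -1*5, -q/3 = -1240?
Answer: -744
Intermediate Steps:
q = 3720 (q = -3*(-1240) = 3720)
b = -5
V(f, H) = 24 + 6*H (V(f, H) = 6*(4 + H) = 24 + 6*H)
R(k) = -⅕ (R(k) = 1/(-5) = -⅕)
R(V(-3, 2))*q = -⅕*3720 = -744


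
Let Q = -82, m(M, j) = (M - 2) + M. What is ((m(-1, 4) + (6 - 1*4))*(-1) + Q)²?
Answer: 6400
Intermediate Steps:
m(M, j) = -2 + 2*M (m(M, j) = (-2 + M) + M = -2 + 2*M)
((m(-1, 4) + (6 - 1*4))*(-1) + Q)² = (((-2 + 2*(-1)) + (6 - 1*4))*(-1) - 82)² = (((-2 - 2) + (6 - 4))*(-1) - 82)² = ((-4 + 2)*(-1) - 82)² = (-2*(-1) - 82)² = (2 - 82)² = (-80)² = 6400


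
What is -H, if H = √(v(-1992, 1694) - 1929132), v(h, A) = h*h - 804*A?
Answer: -2*√169239 ≈ -822.77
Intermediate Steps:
v(h, A) = h² - 804*A
H = 2*√169239 (H = √(((-1992)² - 804*1694) - 1929132) = √((3968064 - 1361976) - 1929132) = √(2606088 - 1929132) = √676956 = 2*√169239 ≈ 822.77)
-H = -2*√169239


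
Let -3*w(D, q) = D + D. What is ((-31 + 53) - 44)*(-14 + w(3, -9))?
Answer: 352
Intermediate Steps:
w(D, q) = -2*D/3 (w(D, q) = -(D + D)/3 = -2*D/3)
((-31 + 53) - 44)*(-14 + w(3, -9)) = ((-31 + 53) - 44)*(-14 - 2/3*3) = (22 - 44)*(-14 - 2) = -22*(-16) = 352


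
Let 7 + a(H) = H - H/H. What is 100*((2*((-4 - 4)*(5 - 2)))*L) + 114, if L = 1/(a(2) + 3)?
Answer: 1714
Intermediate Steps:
a(H) = -8 + H (a(H) = -7 + (H - H/H) = -7 + (H - 1*1) = -7 + (H - 1) = -7 + (-1 + H) = -8 + H)
L = -⅓ (L = 1/((-8 + 2) + 3) = 1/(-6 + 3) = 1/(-3) = -⅓ ≈ -0.33333)
100*((2*((-4 - 4)*(5 - 2)))*L) + 114 = 100*((2*((-4 - 4)*(5 - 2)))*(-⅓)) + 114 = 100*((2*(-8*3))*(-⅓)) + 114 = 100*((2*(-24))*(-⅓)) + 114 = 100*(-48*(-⅓)) + 114 = 100*16 + 114 = 1600 + 114 = 1714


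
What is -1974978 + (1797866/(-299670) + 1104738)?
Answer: -18627615619/21405 ≈ -8.7025e+5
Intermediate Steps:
-1974978 + (1797866/(-299670) + 1104738) = -1974978 + (1797866*(-1/299670) + 1104738) = -1974978 + (-128419/21405 + 1104738) = -1974978 + 23646788471/21405 = -18627615619/21405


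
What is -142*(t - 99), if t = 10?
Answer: 12638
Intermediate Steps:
-142*(t - 99) = -142*(10 - 99) = -142*(-89) = 12638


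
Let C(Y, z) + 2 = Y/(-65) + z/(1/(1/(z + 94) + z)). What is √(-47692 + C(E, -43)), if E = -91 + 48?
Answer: I*√503803015755/3315 ≈ 214.11*I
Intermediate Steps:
E = -43
C(Y, z) = -2 - Y/65 + z*(z + 1/(94 + z)) (C(Y, z) = -2 + (Y/(-65) + z/(1/(1/(z + 94) + z))) = -2 + (Y*(-1/65) + z/(1/(1/(94 + z) + z))) = -2 + (-Y/65 + z/(1/(z + 1/(94 + z)))) = -2 + (-Y/65 + z*(z + 1/(94 + z))) = -2 - Y/65 + z*(z + 1/(94 + z)))
√(-47692 + C(E, -43)) = √(-47692 + (-188 + (-43)³ - 1*(-43) + 94*(-43)² - 94/65*(-43) - 1/65*(-43)*(-43))/(94 - 43)) = √(-47692 + (-188 - 79507 + 43 + 94*1849 + 4042/65 - 1849/65)/51) = √(-47692 + (-188 - 79507 + 43 + 173806 + 4042/65 - 1849/65)/51) = √(-47692 + (1/51)*(6122203/65)) = √(-47692 + 6122203/3315) = √(-151976777/3315) = I*√503803015755/3315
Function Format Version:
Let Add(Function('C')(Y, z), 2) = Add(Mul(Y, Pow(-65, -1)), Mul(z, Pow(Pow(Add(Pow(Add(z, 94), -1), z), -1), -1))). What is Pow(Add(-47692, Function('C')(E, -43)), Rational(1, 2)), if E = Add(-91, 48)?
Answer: Mul(Rational(1, 3315), I, Pow(503803015755, Rational(1, 2))) ≈ Mul(214.11, I)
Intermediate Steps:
E = -43
Function('C')(Y, z) = Add(-2, Mul(Rational(-1, 65), Y), Mul(z, Add(z, Pow(Add(94, z), -1)))) (Function('C')(Y, z) = Add(-2, Add(Mul(Y, Pow(-65, -1)), Mul(z, Pow(Pow(Add(Pow(Add(z, 94), -1), z), -1), -1)))) = Add(-2, Add(Mul(Y, Rational(-1, 65)), Mul(z, Pow(Pow(Add(Pow(Add(94, z), -1), z), -1), -1)))) = Add(-2, Add(Mul(Rational(-1, 65), Y), Mul(z, Pow(Pow(Add(z, Pow(Add(94, z), -1)), -1), -1)))) = Add(-2, Add(Mul(Rational(-1, 65), Y), Mul(z, Add(z, Pow(Add(94, z), -1))))) = Add(-2, Mul(Rational(-1, 65), Y), Mul(z, Add(z, Pow(Add(94, z), -1)))))
Pow(Add(-47692, Function('C')(E, -43)), Rational(1, 2)) = Pow(Add(-47692, Mul(Pow(Add(94, -43), -1), Add(-188, Pow(-43, 3), Mul(-1, -43), Mul(94, Pow(-43, 2)), Mul(Rational(-94, 65), -43), Mul(Rational(-1, 65), -43, -43)))), Rational(1, 2)) = Pow(Add(-47692, Mul(Pow(51, -1), Add(-188, -79507, 43, Mul(94, 1849), Rational(4042, 65), Rational(-1849, 65)))), Rational(1, 2)) = Pow(Add(-47692, Mul(Rational(1, 51), Add(-188, -79507, 43, 173806, Rational(4042, 65), Rational(-1849, 65)))), Rational(1, 2)) = Pow(Add(-47692, Mul(Rational(1, 51), Rational(6122203, 65))), Rational(1, 2)) = Pow(Add(-47692, Rational(6122203, 3315)), Rational(1, 2)) = Pow(Rational(-151976777, 3315), Rational(1, 2)) = Mul(Rational(1, 3315), I, Pow(503803015755, Rational(1, 2)))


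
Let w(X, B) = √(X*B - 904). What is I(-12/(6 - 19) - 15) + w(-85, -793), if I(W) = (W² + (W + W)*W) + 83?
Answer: 114494/169 + 9*√821 ≈ 935.36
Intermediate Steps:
w(X, B) = √(-904 + B*X) (w(X, B) = √(B*X - 904) = √(-904 + B*X))
I(W) = 83 + 3*W² (I(W) = (W² + (2*W)*W) + 83 = (W² + 2*W²) + 83 = 3*W² + 83 = 83 + 3*W²)
I(-12/(6 - 19) - 15) + w(-85, -793) = (83 + 3*(-12/(6 - 19) - 15)²) + √(-904 - 793*(-85)) = (83 + 3*(-12/(-13) - 15)²) + √(-904 + 67405) = (83 + 3*(-12*(-1/13) - 15)²) + √66501 = (83 + 3*(12/13 - 15)²) + 9*√821 = (83 + 3*(-183/13)²) + 9*√821 = (83 + 3*(33489/169)) + 9*√821 = (83 + 100467/169) + 9*√821 = 114494/169 + 9*√821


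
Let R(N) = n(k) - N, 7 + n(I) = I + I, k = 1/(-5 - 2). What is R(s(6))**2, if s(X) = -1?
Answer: 1936/49 ≈ 39.510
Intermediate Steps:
k = -1/7 (k = 1/(-7) = -1/7 ≈ -0.14286)
n(I) = -7 + 2*I (n(I) = -7 + (I + I) = -7 + 2*I)
R(N) = -51/7 - N (R(N) = (-7 + 2*(-1/7)) - N = (-7 - 2/7) - N = -51/7 - N)
R(s(6))**2 = (-51/7 - 1*(-1))**2 = (-51/7 + 1)**2 = (-44/7)**2 = 1936/49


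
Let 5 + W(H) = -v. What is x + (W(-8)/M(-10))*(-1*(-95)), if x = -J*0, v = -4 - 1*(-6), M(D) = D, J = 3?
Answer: 133/2 ≈ 66.500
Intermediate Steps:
v = 2 (v = -4 + 6 = 2)
x = 0 (x = -1*3*0 = -3*0 = 0)
W(H) = -7 (W(H) = -5 - 1*2 = -5 - 2 = -7)
x + (W(-8)/M(-10))*(-1*(-95)) = 0 + (-7/(-10))*(-1*(-95)) = 0 - 7*(-⅒)*95 = 0 + (7/10)*95 = 0 + 133/2 = 133/2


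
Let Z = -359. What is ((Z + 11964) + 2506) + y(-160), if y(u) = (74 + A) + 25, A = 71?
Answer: 14281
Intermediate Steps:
y(u) = 170 (y(u) = (74 + 71) + 25 = 145 + 25 = 170)
((Z + 11964) + 2506) + y(-160) = ((-359 + 11964) + 2506) + 170 = (11605 + 2506) + 170 = 14111 + 170 = 14281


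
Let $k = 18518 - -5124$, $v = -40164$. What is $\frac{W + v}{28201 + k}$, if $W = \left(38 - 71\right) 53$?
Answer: $- \frac{13971}{17281} \approx -0.80846$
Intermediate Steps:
$W = -1749$ ($W = \left(-33\right) 53 = -1749$)
$k = 23642$ ($k = 18518 + 5124 = 23642$)
$\frac{W + v}{28201 + k} = \frac{-1749 - 40164}{28201 + 23642} = - \frac{41913}{51843} = \left(-41913\right) \frac{1}{51843} = - \frac{13971}{17281}$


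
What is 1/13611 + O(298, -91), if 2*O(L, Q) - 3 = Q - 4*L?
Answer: -8711039/13611 ≈ -640.00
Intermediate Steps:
O(L, Q) = 3/2 + Q/2 - 2*L (O(L, Q) = 3/2 + (Q - 4*L)/2 = 3/2 + (Q/2 - 2*L) = 3/2 + Q/2 - 2*L)
1/13611 + O(298, -91) = 1/13611 + (3/2 + (1/2)*(-91) - 2*298) = 1/13611 + (3/2 - 91/2 - 596) = 1/13611 - 640 = -8711039/13611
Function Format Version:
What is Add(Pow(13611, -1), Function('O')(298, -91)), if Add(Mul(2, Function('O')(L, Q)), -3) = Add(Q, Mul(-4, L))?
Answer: Rational(-8711039, 13611) ≈ -640.00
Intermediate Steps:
Function('O')(L, Q) = Add(Rational(3, 2), Mul(Rational(1, 2), Q), Mul(-2, L)) (Function('O')(L, Q) = Add(Rational(3, 2), Mul(Rational(1, 2), Add(Q, Mul(-4, L)))) = Add(Rational(3, 2), Add(Mul(Rational(1, 2), Q), Mul(-2, L))) = Add(Rational(3, 2), Mul(Rational(1, 2), Q), Mul(-2, L)))
Add(Pow(13611, -1), Function('O')(298, -91)) = Add(Pow(13611, -1), Add(Rational(3, 2), Mul(Rational(1, 2), -91), Mul(-2, 298))) = Add(Rational(1, 13611), Add(Rational(3, 2), Rational(-91, 2), -596)) = Add(Rational(1, 13611), -640) = Rational(-8711039, 13611)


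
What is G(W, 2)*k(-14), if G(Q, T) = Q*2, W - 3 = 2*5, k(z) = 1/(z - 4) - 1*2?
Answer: -481/9 ≈ -53.444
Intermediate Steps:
k(z) = -2 + 1/(-4 + z) (k(z) = 1/(-4 + z) - 2 = -2 + 1/(-4 + z))
W = 13 (W = 3 + 2*5 = 3 + 10 = 13)
G(Q, T) = 2*Q
G(W, 2)*k(-14) = (2*13)*((9 - 2*(-14))/(-4 - 14)) = 26*((9 + 28)/(-18)) = 26*(-1/18*37) = 26*(-37/18) = -481/9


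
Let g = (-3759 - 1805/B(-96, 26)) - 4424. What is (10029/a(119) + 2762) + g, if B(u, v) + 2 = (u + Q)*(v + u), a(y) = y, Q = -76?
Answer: -7645187455/1432522 ≈ -5336.9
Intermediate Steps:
B(u, v) = -2 + (-76 + u)*(u + v) (B(u, v) = -2 + (u - 76)*(v + u) = -2 + (-76 + u)*(u + v))
g = -98508759/12038 (g = (-3759 - 1805/(-2 + (-96)² - 76*(-96) - 76*26 - 96*26)) - 4424 = (-3759 - 1805/(-2 + 9216 + 7296 - 1976 - 2496)) - 4424 = (-3759 - 1805/12038) - 4424 = -45252647/12038 - 4424 = -98508759/12038 ≈ -8183.1)
(10029/a(119) + 2762) + g = (10029/119 + 2762) - 98508759/12038 = 338707/119 - 98508759/12038 = -7645187455/1432522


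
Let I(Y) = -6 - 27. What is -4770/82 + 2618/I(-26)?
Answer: -16913/123 ≈ -137.50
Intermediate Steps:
I(Y) = -33
-4770/82 + 2618/I(-26) = -4770/82 + 2618/(-33) = -4770*1/82 + 2618*(-1/33) = -2385/41 - 238/3 = -16913/123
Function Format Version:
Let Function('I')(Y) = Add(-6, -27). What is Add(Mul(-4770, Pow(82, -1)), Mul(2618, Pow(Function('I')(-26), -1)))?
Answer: Rational(-16913, 123) ≈ -137.50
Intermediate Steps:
Function('I')(Y) = -33
Add(Mul(-4770, Pow(82, -1)), Mul(2618, Pow(Function('I')(-26), -1))) = Add(Mul(-4770, Pow(82, -1)), Mul(2618, Pow(-33, -1))) = Add(Mul(-4770, Rational(1, 82)), Mul(2618, Rational(-1, 33))) = Add(Rational(-2385, 41), Rational(-238, 3)) = Rational(-16913, 123)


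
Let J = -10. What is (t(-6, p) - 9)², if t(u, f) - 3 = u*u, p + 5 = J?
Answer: 900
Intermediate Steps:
p = -15 (p = -5 - 10 = -15)
t(u, f) = 3 + u² (t(u, f) = 3 + u*u = 3 + u²)
(t(-6, p) - 9)² = ((3 + (-6)²) - 9)² = ((3 + 36) - 9)² = (39 - 9)² = 30² = 900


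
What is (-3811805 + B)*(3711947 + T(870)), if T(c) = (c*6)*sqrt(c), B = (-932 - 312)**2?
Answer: -8404846521743 - 11819484180*sqrt(870) ≈ -8.7535e+12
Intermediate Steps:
B = 1547536 (B = (-1244)**2 = 1547536)
T(c) = 6*c**(3/2) (T(c) = (6*c)*sqrt(c) = 6*c**(3/2))
(-3811805 + B)*(3711947 + T(870)) = (-3811805 + 1547536)*(3711947 + 6*870**(3/2)) = -2264269*(3711947 + 6*(870*sqrt(870))) = -2264269*(3711947 + 5220*sqrt(870)) = -8404846521743 - 11819484180*sqrt(870)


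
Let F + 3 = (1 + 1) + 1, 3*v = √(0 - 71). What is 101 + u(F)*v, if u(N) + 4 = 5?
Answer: 101 + I*√71/3 ≈ 101.0 + 2.8087*I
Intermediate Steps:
v = I*√71/3 (v = √(0 - 71)/3 = √(-71)/3 = (I*√71)/3 = I*√71/3 ≈ 2.8087*I)
F = 0 (F = -3 + ((1 + 1) + 1) = -3 + (2 + 1) = -3 + 3 = 0)
u(N) = 1 (u(N) = -4 + 5 = 1)
101 + u(F)*v = 101 + 1*(I*√71/3) = 101 + I*√71/3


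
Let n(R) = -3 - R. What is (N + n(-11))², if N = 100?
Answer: 11664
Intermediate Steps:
(N + n(-11))² = (100 + (-3 - 1*(-11)))² = (100 + (-3 + 11))² = (100 + 8)² = 108² = 11664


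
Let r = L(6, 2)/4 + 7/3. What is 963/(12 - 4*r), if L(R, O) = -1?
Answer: 2889/11 ≈ 262.64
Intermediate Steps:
r = 25/12 (r = -1/4 + 7/3 = -1*¼ + 7*(⅓) = -¼ + 7/3 = 25/12 ≈ 2.0833)
963/(12 - 4*r) = 963/(12 - 4*25/12) = 963/(12 - 25/3) = 963/(11/3) = 963*(3/11) = 2889/11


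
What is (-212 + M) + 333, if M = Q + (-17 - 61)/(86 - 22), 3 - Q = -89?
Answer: 6777/32 ≈ 211.78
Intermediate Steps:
Q = 92 (Q = 3 - 1*(-89) = 3 + 89 = 92)
M = 2905/32 (M = 92 + (-17 - 61)/(86 - 22) = 92 - 78/64 = 92 - 78*1/64 = 92 - 39/32 = 2905/32 ≈ 90.781)
(-212 + M) + 333 = (-212 + 2905/32) + 333 = -3879/32 + 333 = 6777/32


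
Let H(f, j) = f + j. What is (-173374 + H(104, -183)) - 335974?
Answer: -509427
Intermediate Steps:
(-173374 + H(104, -183)) - 335974 = (-173374 + (104 - 183)) - 335974 = (-173374 - 79) - 335974 = -173453 - 335974 = -509427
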